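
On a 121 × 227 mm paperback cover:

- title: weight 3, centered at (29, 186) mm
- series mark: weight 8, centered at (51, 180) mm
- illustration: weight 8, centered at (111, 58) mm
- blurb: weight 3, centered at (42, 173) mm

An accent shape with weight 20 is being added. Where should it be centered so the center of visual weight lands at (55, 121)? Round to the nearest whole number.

(40, 105)

New total weight: (3 + 8 + 8 + 3) + 20 = 42.
x: target moment 42×55 = 2310; current 3·29 + 8·51 + 8·111 + 3·42 = 1509; the accent shape supplies 801, so x = 801/20 ≈ 40.05.
y: target moment 42×121 = 5082; current 3·186 + 8·180 + 8·58 + 3·173 = 2981; the accent shape supplies 2101, so y = 2101/20 ≈ 105.05.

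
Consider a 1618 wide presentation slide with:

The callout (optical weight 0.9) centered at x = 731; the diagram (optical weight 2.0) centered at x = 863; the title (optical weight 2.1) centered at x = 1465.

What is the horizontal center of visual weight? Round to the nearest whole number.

x ≈ 1092

Total weight = 0.9 + 2.0 + 2.1 = 5.0.
Σw·x = 0.9·731 + 2.0·863 + 2.1·1465 = 5460.4, so x̄ = 5460.4/5.0 ≈ 1092.08.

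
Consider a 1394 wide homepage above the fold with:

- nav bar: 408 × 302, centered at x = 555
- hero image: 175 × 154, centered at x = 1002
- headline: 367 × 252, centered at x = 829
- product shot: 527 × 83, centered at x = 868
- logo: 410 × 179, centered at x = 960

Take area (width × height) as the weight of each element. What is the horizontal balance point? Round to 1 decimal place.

x ≈ 779.6

Areas → weights: nav bar 408·302 = 123216, hero image 175·154 = 26950, headline 367·252 = 92484, product shot 527·83 = 43741, logo 410·179 = 73390; Σw = 359781.
x: (123216·555 + 26950·1002 + 92484·829 + 43741·868 + 73390·960) / 359781 = 280479604 / 359781 ≈ 779.58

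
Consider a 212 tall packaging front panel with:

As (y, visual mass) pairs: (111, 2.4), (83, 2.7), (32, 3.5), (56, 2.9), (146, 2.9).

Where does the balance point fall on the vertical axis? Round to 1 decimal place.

Weights sum to 2.4 + 2.7 + 3.5 + 2.9 + 2.9 = 14.4.
Σw·y = 2.4·111 + 2.7·83 + 3.5·32 + 2.9·56 + 2.9·146 = 1188.3, so ȳ = 1188.3/14.4 ≈ 82.52.

y ≈ 82.5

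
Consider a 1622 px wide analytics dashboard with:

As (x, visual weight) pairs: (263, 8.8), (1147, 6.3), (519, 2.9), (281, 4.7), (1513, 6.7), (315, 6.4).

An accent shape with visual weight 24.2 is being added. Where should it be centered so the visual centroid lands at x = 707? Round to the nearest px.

After adding the accent shape, total weight = 8.8 + 6.3 + 2.9 + 4.7 + 6.7 + 6.4 + 24.2 = 60.0.
Along x: (24519.4 + 24.2·x) / 60.0 = 707 (existing moment 8.8·263 + 6.3·1147 + 2.9·519 + 4.7·281 + 6.7·1513 + 6.4·315 = 24519.4) ⇒ x = (42420.0 − 24519.4) / 24.2 ≈ 739.69.

x ≈ 740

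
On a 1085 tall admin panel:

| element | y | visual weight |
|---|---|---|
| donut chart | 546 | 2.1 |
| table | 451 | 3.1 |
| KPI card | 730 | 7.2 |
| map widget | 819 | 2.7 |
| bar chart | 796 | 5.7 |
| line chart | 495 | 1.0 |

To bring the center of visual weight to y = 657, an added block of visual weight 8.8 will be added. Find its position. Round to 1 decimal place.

y ≈ 575.0

New total weight: (2.1 + 3.1 + 7.2 + 2.7 + 5.7 + 1.0) + 8.8 = 30.6.
y: target moment 30.6×657 = 20104.2; current 2.1·546 + 3.1·451 + 7.2·730 + 2.7·819 + 5.7·796 + 1.0·495 = 15044.2; the added block supplies 5060.0, so y = 5060.0/8.8 ≈ 575.00.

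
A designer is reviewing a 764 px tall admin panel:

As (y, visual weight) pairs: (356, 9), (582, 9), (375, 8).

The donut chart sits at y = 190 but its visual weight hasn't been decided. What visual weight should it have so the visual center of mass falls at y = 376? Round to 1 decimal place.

w ≈ 9.0

Existing Σw = 26 (9 + 9 + 8); existing moment 9·356 + 9·582 + 8·375 = 11442.
Balance at y = 376 requires (11442 + w·190) / (26 + w) = 376.
So w = (376·26 − 11442)/(190 − 376) = -1666/-186 ≈ 8.96.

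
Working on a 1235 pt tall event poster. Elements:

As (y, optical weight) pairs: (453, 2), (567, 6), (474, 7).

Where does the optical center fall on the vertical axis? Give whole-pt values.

y ≈ 508

Total weight = 2 + 6 + 7 = 15.
Σw·y = 2·453 + 6·567 + 7·474 = 7626, so ȳ = 7626/15 ≈ 508.40.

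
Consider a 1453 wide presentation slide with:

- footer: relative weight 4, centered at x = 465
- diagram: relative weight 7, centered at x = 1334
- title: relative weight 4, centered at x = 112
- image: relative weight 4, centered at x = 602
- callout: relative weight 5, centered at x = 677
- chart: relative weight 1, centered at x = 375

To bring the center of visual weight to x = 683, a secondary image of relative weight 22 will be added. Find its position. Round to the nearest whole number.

x ≈ 649

After adding the secondary image, total weight = 4 + 7 + 4 + 4 + 5 + 1 + 22 = 47.
x: target moment 47×683 = 32101; current 4·465 + 7·1334 + 4·112 + 4·602 + 5·677 + 1·375 = 17814; the secondary image supplies 14287, so x = 14287/22 ≈ 649.41.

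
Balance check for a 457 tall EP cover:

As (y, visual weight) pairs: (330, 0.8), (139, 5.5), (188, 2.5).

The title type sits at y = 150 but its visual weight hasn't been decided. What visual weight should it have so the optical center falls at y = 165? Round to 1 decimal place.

w ≈ 3.1

Existing Σw = 8.8 (0.8 + 5.5 + 2.5); existing moment 0.8·330 + 5.5·139 + 2.5·188 = 1498.5.
Balance at y = 165 requires (1498.5 + w·150) / (8.8 + w) = 165.
So w = (165·8.8 − 1498.5)/(150 − 165) = -46.5/-15 ≈ 3.10.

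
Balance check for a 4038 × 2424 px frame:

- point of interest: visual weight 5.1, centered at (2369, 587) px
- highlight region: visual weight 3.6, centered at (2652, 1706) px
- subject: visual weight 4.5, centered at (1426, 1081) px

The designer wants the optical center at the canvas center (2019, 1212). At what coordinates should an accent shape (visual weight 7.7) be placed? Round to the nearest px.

(1838, 1472)

New total weight: (5.1 + 3.6 + 4.5) + 7.7 = 20.9.
x: target moment 20.9×2019 = 42197.1; current 5.1·2369 + 3.6·2652 + 4.5·1426 = 28046.1; the accent shape supplies 14151.0, so x = 14151.0/7.7 ≈ 1837.79.
y: target moment 20.9×1212 = 25330.8; current 5.1·587 + 3.6·1706 + 4.5·1081 = 13999.8; the accent shape supplies 11331.0, so y = 11331.0/7.7 ≈ 1471.56.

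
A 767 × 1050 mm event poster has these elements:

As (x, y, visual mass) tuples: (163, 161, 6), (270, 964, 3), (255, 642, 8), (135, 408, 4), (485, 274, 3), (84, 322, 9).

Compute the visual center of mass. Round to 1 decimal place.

Total weight = 6 + 3 + 8 + 4 + 3 + 9 = 33.
x-moment: 6·163 + 3·270 + 8·255 + 4·135 + 3·485 + 9·84 = 6579; centroid 6579/33 ≈ 199.36.
y-moment: 6·161 + 3·964 + 8·642 + 4·408 + 3·274 + 9·322 = 14346; centroid 14346/33 ≈ 434.73.

(199.4, 434.7)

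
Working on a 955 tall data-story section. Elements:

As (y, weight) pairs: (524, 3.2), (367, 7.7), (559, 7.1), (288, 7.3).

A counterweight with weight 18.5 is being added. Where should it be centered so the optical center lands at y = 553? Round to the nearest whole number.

After adding the counterweight, total weight = 3.2 + 7.7 + 7.1 + 7.3 + 18.5 = 43.8.
y: target moment 43.8×553 = 24221.4; current 3.2·524 + 7.7·367 + 7.1·559 + 7.3·288 = 10574.0; the counterweight supplies 13647.4, so y = 13647.4/18.5 ≈ 737.70.

y ≈ 738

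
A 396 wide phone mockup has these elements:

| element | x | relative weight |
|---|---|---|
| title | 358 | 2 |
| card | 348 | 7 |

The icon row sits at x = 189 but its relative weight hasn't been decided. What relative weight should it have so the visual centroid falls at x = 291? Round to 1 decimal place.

w ≈ 5.2

Existing Σw = 9 (2 + 7); existing moment 2·358 + 7·348 = 3152.
For the centroid to hit 291: (3152 + w·189) / (9 + w) = 291.
So w = (291·9 − 3152)/(189 − 291) = -533/-102 ≈ 5.23.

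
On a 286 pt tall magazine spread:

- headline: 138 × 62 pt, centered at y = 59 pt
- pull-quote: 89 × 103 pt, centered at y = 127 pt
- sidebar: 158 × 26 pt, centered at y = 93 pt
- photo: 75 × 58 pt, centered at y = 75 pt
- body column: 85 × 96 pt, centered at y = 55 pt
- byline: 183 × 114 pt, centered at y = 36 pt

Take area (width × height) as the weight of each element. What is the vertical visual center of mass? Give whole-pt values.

Areas → weights: headline 138·62 = 8556, pull-quote 89·103 = 9167, sidebar 158·26 = 4108, photo 75·58 = 4350, body column 85·96 = 8160, byline 183·114 = 20862; Σw = 55203.
Σw·y = 3577139; ȳ = 3577139/55203 ≈ 64.80.

y ≈ 65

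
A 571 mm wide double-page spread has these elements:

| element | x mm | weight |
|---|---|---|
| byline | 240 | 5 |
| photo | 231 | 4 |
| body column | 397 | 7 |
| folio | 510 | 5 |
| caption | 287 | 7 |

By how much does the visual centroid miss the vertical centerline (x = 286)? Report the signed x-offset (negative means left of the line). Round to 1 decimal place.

≈ 51.9 mm

Σw = 5 + 4 + 7 + 5 + 7 = 28.
x-moment: 5·240 + 4·231 + 7·397 + 5·510 + 7·287 = 9462; centroid 9462/28 ≈ 337.93.
Against x = 286, that's 337.93 − 286 = 51.93.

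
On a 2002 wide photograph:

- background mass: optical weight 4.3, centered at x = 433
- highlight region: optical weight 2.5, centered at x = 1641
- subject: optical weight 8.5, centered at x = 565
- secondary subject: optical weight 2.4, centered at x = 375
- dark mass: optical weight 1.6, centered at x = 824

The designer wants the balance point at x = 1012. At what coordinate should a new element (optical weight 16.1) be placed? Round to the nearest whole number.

With the new element, Σw becomes 4.3 + 2.5 + 8.5 + 2.4 + 1.6 + 16.1 = 35.4.
x: target moment 35.4×1012 = 35824.8; current 4.3·433 + 2.5·1641 + 8.5·565 + 2.4·375 + 1.6·824 = 12985.3; the new element supplies 22839.5, so x = 22839.5/16.1 ≈ 1418.60.

x ≈ 1419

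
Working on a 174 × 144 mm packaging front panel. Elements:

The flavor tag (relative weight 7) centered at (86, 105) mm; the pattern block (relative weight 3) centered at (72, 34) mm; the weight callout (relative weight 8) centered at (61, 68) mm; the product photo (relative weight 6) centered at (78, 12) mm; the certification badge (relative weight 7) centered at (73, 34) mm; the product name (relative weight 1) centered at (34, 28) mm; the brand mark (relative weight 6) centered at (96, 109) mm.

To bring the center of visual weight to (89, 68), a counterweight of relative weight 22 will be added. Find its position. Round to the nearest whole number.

With the counterweight, Σw becomes 7 + 3 + 8 + 6 + 7 + 1 + 6 + 22 = 60.
x: need Σw·x = 60·89 = 5340. Existing = 7·86 + 3·72 + 8·61 + 6·78 + 7·73 + 1·34 + 6·96 = 2895. Remainder 2445 / 22 ≈ 111.14.
y: need Σw·y = 60·68 = 4080. Existing = 7·105 + 3·34 + 8·68 + 6·12 + 7·34 + 1·28 + 6·109 = 2373. Remainder 1707 / 22 ≈ 77.59.

(111, 78)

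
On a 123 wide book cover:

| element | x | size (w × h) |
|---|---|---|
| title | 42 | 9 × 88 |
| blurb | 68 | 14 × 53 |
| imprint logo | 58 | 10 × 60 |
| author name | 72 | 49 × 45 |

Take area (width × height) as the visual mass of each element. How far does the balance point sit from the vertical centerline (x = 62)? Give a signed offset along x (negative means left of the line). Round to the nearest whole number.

≈ 2

Areas → weights: title 9·88 = 792, blurb 14·53 = 742, imprint logo 10·60 = 600, author name 49·45 = 2205; Σw = 4339.
x-moment: 792·42 + 742·68 + 600·58 + 2205·72 = 277280; centroid 277280/4339 ≈ 63.90.
Against x = 62, that's 63.90 − 62 = 1.90.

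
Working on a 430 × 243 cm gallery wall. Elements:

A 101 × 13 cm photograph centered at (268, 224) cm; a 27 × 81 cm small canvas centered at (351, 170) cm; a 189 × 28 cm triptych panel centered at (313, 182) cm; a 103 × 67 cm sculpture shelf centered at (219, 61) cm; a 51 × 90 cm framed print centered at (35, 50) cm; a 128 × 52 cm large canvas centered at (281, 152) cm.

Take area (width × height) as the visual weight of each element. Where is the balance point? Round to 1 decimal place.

(234.5, 122.2)

Areas: photograph 101·13 = 1313, small canvas 27·81 = 2187, triptych panel 189·28 = 5292, sculpture shelf 103·67 = 6901, framed print 51·90 = 4590, large canvas 128·52 = 6656. Total weight = 26939.
x: (1313·268 + 2187·351 + 5292·313 + 6901·219 + 4590·35 + 6656·281) / 26939 = 6318222 / 26939 ≈ 234.54
y: (1313·224 + 2187·170 + 5292·182 + 6901·61 + 4590·50 + 6656·152) / 26939 = 3291219 / 26939 ≈ 122.17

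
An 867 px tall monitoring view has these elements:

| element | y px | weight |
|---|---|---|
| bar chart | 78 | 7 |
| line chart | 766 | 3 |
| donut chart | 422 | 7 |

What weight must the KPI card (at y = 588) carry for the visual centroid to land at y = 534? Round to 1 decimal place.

Known weights sum to 7 + 3 + 7 = 17; their moment is 7·78 + 3·766 + 7·422 = 5798.
Set Σw·y/Σw = 534: (5798 + 588w) = 534·(17 + w).
Rearranging, w·(588 − 534) = 534·17 − 5798 = 3280, so w ≈ 3280/54 = 60.74.

w ≈ 60.7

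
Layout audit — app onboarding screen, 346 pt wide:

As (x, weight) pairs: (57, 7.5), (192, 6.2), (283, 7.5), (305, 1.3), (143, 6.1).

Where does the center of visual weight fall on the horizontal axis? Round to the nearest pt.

Total weight = 7.5 + 6.2 + 7.5 + 1.3 + 6.1 = 28.6.
x-moment: 7.5·57 + 6.2·192 + 7.5·283 + 1.3·305 + 6.1·143 = 5009.2; centroid 5009.2/28.6 ≈ 175.15.

x ≈ 175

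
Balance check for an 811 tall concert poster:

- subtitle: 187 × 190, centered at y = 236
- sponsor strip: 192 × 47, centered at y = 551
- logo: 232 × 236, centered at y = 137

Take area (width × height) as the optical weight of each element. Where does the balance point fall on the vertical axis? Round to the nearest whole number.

Taking area as weight: subtitle 187·190 = 35530, sponsor strip 192·47 = 9024, logo 232·236 = 54752. Sum 99306.
y-moment: 35530·236 + 9024·551 + 54752·137 = 20858328; centroid 20858328/99306 ≈ 210.04.

y ≈ 210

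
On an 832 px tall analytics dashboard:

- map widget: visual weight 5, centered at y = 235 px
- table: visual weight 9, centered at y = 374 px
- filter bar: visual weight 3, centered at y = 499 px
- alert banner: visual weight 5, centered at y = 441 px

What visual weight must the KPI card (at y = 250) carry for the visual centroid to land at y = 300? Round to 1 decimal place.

w ≈ 32.9

Known weights sum to 5 + 9 + 3 + 5 = 22; their moment is 5·235 + 9·374 + 3·499 + 5·441 = 8243.
Set Σw·y/Σw = 300: (8243 + 250w) = 300·(22 + w).
Rearranging, w·(250 − 300) = 300·22 − 8243 = -1643, so w ≈ -1643/-50 = 32.86.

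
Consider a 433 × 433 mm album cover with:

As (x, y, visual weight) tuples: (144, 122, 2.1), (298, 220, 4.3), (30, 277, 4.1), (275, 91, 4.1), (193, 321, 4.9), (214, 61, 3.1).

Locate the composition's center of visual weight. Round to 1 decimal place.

Σw = 2.1 + 4.3 + 4.1 + 4.1 + 4.9 + 3.1 = 22.6.
x: moment 4443.4 / weight 22.6 ≈ 196.61
y: moment 4473.0 / weight 22.6 ≈ 197.92

(196.6, 197.9)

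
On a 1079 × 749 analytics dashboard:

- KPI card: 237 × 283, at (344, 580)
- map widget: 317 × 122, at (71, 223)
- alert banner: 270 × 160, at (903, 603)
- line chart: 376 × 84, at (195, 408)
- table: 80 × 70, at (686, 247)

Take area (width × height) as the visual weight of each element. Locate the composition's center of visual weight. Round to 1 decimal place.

Areas → weights: KPI card 237·283 = 67071, map widget 317·122 = 38674, alert banner 270·160 = 43200, line chart 376·84 = 31584, table 80·70 = 5600; Σw = 186129.
x: (67071·344 + 38674·71 + 43200·903 + 31584·195 + 5600·686) / 186129 = 74828358 / 186129 ≈ 402.02
y: (67071·580 + 38674·223 + 43200·603 + 31584·408 + 5600·247) / 186129 = 87844554 / 186129 ≈ 471.96

(402.0, 472.0)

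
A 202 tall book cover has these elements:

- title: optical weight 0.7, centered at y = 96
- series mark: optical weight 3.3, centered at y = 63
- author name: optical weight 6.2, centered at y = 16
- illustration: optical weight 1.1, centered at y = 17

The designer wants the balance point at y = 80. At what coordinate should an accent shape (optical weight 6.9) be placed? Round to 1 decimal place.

y ≈ 154.1

After adding the accent shape, total weight = 0.7 + 3.3 + 6.2 + 1.1 + 6.9 = 18.2.
y: target moment 18.2×80 = 1456.0; current 0.7·96 + 3.3·63 + 6.2·16 + 1.1·17 = 393.0; the accent shape supplies 1063.0, so y = 1063.0/6.9 ≈ 154.06.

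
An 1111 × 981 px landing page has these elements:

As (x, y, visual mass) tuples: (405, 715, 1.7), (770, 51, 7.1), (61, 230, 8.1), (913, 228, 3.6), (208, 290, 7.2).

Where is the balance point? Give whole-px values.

Total weight = 1.7 + 7.1 + 8.1 + 3.6 + 7.2 = 27.7.
x-moment: 1.7·405 + 7.1·770 + 8.1·61 + 3.6·913 + 7.2·208 = 11434.0; centroid 11434.0/27.7 ≈ 412.78.
y-moment: 1.7·715 + 7.1·51 + 8.1·230 + 3.6·228 + 7.2·290 = 6349.4; centroid 6349.4/27.7 ≈ 229.22.

(413, 229)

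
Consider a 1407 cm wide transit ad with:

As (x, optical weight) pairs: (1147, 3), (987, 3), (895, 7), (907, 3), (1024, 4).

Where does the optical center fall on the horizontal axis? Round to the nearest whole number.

x ≈ 974

Σw = 3 + 3 + 7 + 3 + 4 = 20.
x-moment: 3·1147 + 3·987 + 7·895 + 3·907 + 4·1024 = 19484; centroid 19484/20 ≈ 974.20.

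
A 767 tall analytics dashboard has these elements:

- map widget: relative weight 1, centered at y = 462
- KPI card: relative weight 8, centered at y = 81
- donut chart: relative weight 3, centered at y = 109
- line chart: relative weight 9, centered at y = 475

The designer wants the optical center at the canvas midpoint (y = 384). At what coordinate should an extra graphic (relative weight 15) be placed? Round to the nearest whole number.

New total weight: (1 + 8 + 3 + 9) + 15 = 36.
y: need Σw·y = 36·384 = 13824. Existing = 1·462 + 8·81 + 3·109 + 9·475 = 5712. Remainder 8112 / 15 ≈ 540.80.

y ≈ 541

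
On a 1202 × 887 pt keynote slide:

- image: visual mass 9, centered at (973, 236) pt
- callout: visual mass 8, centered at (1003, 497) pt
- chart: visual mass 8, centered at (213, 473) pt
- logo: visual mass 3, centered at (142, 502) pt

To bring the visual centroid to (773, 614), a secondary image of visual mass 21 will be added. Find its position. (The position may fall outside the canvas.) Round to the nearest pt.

With the secondary image, Σw becomes 9 + 8 + 8 + 3 + 21 = 49.
x: target moment 49×773 = 37877; current 9·973 + 8·1003 + 8·213 + 3·142 = 18911; the secondary image supplies 18966, so x = 18966/21 ≈ 903.14.
y: target moment 49×614 = 30086; current 9·236 + 8·497 + 8·473 + 3·502 = 11390; the secondary image supplies 18696, so y = 18696/21 ≈ 890.29.

(903, 890)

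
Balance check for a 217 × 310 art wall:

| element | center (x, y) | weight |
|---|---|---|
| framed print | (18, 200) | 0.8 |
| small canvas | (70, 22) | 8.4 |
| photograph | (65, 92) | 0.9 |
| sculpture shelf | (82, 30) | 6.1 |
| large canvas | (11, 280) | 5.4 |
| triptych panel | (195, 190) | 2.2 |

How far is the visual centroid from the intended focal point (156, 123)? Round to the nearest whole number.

≈ 88

Σw = 0.8 + 8.4 + 0.9 + 6.1 + 5.4 + 2.2 = 23.8.
x: moment 1649.5 / weight 23.8 ≈ 69.31
Σw·y = 2540.6; ȳ = 2540.6/23.8 ≈ 106.75.
Offset from (156, 123): Δx ≈ -86.69, Δy ≈ -16.25; distance = √(Δx² + Δy²) ≈ 88.20.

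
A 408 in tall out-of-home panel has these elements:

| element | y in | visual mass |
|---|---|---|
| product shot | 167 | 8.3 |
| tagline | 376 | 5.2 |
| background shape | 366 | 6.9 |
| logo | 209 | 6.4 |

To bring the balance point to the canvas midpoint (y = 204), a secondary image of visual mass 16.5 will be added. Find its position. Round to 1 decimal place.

y ≈ 98.7

After adding the secondary image, total weight = 8.3 + 5.2 + 6.9 + 6.4 + 16.5 = 43.3.
Along y: (7204.3 + 16.5·y) / 43.3 = 204 (existing moment 8.3·167 + 5.2·376 + 6.9·366 + 6.4·209 = 7204.3) ⇒ y = (8833.2 − 7204.3) / 16.5 ≈ 98.72.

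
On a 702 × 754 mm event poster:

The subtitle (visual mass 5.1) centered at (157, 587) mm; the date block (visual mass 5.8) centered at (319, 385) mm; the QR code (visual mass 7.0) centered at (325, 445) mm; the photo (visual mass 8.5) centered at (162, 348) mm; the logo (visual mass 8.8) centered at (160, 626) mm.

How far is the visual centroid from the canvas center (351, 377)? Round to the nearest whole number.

≈ 166 mm

Weights sum to 5.1 + 5.8 + 7.0 + 8.5 + 8.8 = 35.2.
x-moment: 5.1·157 + 5.8·319 + 7.0·325 + 8.5·162 + 8.8·160 = 7710.9; centroid 7710.9/35.2 ≈ 219.06.
y-moment: 5.1·587 + 5.8·385 + 7.0·445 + 8.5·348 + 8.8·626 = 16808.5; centroid 16808.5/35.2 ≈ 477.51.
Offset from (351, 377): Δx ≈ -131.94, Δy ≈ 100.51; distance = √(Δx² + Δy²) ≈ 165.87.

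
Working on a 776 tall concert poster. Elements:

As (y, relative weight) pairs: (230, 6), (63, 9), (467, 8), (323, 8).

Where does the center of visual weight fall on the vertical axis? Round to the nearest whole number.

Σw = 6 + 9 + 8 + 8 = 31.
Σw·y = 6·230 + 9·63 + 8·467 + 8·323 = 8267, so ȳ = 8267/31 ≈ 266.68.

y ≈ 267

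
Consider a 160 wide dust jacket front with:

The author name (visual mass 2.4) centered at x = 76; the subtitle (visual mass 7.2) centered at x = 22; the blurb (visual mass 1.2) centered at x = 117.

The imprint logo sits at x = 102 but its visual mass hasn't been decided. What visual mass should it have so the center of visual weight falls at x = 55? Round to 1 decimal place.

Existing Σw = 10.8 (2.4 + 7.2 + 1.2); existing moment 2.4·76 + 7.2·22 + 1.2·117 = 481.2.
Balance at x = 55 requires (481.2 + w·102) / (10.8 + w) = 55.
Solving: w = (55·10.8 − 481.2) / (102 − 55) = 112.8 / 47 ≈ 2.40.

w ≈ 2.4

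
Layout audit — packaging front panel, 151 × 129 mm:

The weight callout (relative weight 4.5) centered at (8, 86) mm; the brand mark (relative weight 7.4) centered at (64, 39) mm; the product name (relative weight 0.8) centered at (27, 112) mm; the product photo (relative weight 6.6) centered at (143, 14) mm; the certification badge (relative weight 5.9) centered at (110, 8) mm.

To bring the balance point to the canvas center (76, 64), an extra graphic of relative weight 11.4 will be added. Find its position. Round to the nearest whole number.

(58, 126)

After adding the extra graphic, total weight = 4.5 + 7.4 + 0.8 + 6.6 + 5.9 + 11.4 = 36.6.
x: need Σw·x = 36.6·76 = 2781.6. Existing = 4.5·8 + 7.4·64 + 0.8·27 + 6.6·143 + 5.9·110 = 2124.0. Remainder 657.6 / 11.4 ≈ 57.68.
y: need Σw·y = 36.6·64 = 2342.4. Existing = 4.5·86 + 7.4·39 + 0.8·112 + 6.6·14 + 5.9·8 = 904.8. Remainder 1437.6 / 11.4 ≈ 126.11.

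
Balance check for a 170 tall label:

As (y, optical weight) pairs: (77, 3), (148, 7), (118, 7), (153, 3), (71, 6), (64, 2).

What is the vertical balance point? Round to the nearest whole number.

y ≈ 111

Σw = 3 + 7 + 7 + 3 + 6 + 2 = 28.
Σw·y = 3106; ȳ = 3106/28 ≈ 110.93.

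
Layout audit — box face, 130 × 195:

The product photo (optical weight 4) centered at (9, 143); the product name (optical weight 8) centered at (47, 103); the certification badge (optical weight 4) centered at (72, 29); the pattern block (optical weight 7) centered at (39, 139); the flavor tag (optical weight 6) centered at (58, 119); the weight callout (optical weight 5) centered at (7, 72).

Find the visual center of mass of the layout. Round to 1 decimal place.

Weights sum to 4 + 8 + 4 + 7 + 6 + 5 = 34.
Σw·x = 4·9 + 8·47 + 4·72 + 7·39 + 6·58 + 5·7 = 1356, so x̄ = 1356/34 ≈ 39.88.
Σw·y = 4·143 + 8·103 + 4·29 + 7·139 + 6·119 + 5·72 = 3559, so ȳ = 3559/34 ≈ 104.68.

(39.9, 104.7)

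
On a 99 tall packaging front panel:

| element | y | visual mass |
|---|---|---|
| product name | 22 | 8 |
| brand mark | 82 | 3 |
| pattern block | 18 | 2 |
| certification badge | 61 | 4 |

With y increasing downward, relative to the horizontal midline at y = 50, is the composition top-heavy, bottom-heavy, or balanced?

Σw = 8 + 3 + 2 + 4 = 17.
y-moment: 8·22 + 3·82 + 2·18 + 4·61 = 702; centroid 702/17 ≈ 41.29.
41.3 vs midline 50 → top-heavy.

top-heavy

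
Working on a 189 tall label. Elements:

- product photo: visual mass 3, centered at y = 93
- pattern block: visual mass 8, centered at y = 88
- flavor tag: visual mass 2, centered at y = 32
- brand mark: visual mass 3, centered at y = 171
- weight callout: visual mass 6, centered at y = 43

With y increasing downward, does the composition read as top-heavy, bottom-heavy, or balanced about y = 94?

Σw = 3 + 8 + 2 + 3 + 6 = 22.
y-moment: 3·93 + 8·88 + 2·32 + 3·171 + 6·43 = 1818; centroid 1818/22 ≈ 82.64.
Since 82.6 is above (smaller y than) 94, the composition reads top-heavy.

top-heavy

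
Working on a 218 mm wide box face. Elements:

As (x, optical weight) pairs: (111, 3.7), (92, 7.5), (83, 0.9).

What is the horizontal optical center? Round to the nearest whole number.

Σw = 3.7 + 7.5 + 0.9 = 12.1.
x: (3.7·111 + 7.5·92 + 0.9·83) / 12.1 = 1175.4 / 12.1 ≈ 97.14

x ≈ 97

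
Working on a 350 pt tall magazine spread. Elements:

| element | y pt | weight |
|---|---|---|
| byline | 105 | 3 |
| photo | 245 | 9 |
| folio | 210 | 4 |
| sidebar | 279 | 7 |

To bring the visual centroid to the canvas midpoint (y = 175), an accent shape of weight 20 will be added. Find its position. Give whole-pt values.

New total weight: (3 + 9 + 4 + 7) + 20 = 43.
Along y: (5313 + 20·y) / 43 = 175 (existing moment 3·105 + 9·245 + 4·210 + 7·279 = 5313) ⇒ y = (7525 − 5313) / 20 ≈ 110.60.

y ≈ 111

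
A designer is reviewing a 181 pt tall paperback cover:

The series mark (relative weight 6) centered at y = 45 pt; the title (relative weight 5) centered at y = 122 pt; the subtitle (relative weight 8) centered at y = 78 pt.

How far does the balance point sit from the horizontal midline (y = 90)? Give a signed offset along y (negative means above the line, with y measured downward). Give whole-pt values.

Weights sum to 6 + 5 + 8 = 19.
y-moment: 6·45 + 5·122 + 8·78 = 1504; centroid 1504/19 ≈ 79.16.
Against y = 90, that's 79.16 − 90 = -10.84.

≈ -11 pt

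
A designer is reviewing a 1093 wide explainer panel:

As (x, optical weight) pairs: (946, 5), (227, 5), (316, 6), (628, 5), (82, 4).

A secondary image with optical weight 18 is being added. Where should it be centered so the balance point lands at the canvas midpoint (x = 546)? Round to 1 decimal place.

With the secondary image, Σw becomes 5 + 5 + 6 + 5 + 4 + 18 = 43.
x: target moment 43×546 = 23478; current 5·946 + 5·227 + 6·316 + 5·628 + 4·82 = 11229; the secondary image supplies 12249, so x = 12249/18 ≈ 680.50.

x ≈ 680.5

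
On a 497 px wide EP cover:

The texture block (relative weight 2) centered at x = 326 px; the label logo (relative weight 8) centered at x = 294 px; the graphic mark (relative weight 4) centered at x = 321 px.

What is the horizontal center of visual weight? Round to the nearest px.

Total weight = 2 + 8 + 4 = 14.
x: (2·326 + 8·294 + 4·321) / 14 = 4288 / 14 ≈ 306.29

x ≈ 306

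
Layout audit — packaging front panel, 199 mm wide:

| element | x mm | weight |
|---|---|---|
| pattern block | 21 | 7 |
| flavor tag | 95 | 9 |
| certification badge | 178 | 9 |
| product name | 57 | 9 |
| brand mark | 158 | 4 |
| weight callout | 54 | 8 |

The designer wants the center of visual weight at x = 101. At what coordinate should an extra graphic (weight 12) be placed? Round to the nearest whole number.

New total weight: (7 + 9 + 9 + 9 + 4 + 8) + 12 = 58.
x: target moment 58×101 = 5858; current 7·21 + 9·95 + 9·178 + 9·57 + 4·158 + 8·54 = 4181; the extra graphic supplies 1677, so x = 1677/12 ≈ 139.75.

x ≈ 140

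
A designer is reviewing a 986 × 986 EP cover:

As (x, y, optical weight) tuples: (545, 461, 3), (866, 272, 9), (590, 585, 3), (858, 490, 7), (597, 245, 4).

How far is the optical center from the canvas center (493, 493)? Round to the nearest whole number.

Weights sum to 3 + 9 + 3 + 7 + 4 = 26.
Σw·x = 3·545 + 9·866 + 3·590 + 7·858 + 4·597 = 19593, so x̄ = 19593/26 ≈ 753.58.
Σw·y = 3·461 + 9·272 + 3·585 + 7·490 + 4·245 = 9996, so ȳ = 9996/26 ≈ 384.46.
Relative to (493, 493): Δ = (260.58, -108.54); |Δ| = √(260.58² + -108.54²) ≈ 282.28.

≈ 282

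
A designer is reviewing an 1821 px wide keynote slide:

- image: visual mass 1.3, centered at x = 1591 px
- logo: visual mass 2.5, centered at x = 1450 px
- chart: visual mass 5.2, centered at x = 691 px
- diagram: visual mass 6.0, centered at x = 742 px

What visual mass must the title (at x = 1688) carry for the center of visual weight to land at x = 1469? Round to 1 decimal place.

w ≈ 37.9

Known weights sum to 1.3 + 2.5 + 5.2 + 6.0 = 15.0; their moment is 1.3·1591 + 2.5·1450 + 5.2·691 + 6.0·742 = 13738.5.
Set Σw·x/Σw = 1469: (13738.5 + 1688w) = 1469·(15.0 + w).
So w = (1469·15.0 − 13738.5)/(1688 − 1469) = 8296.5/219 ≈ 37.88.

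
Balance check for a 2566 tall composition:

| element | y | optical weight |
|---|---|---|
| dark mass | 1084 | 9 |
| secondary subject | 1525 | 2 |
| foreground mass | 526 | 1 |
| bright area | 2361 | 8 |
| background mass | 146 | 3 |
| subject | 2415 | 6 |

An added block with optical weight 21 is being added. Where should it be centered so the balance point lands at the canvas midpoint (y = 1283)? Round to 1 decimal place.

After adding the added block, total weight = 9 + 2 + 1 + 8 + 3 + 6 + 21 = 50.
Along y: (47148 + 21·y) / 50 = 1283 (existing moment 9·1084 + 2·1525 + 1·526 + 8·2361 + 3·146 + 6·2415 = 47148) ⇒ y = (64150 − 47148) / 21 ≈ 809.62.

y ≈ 809.6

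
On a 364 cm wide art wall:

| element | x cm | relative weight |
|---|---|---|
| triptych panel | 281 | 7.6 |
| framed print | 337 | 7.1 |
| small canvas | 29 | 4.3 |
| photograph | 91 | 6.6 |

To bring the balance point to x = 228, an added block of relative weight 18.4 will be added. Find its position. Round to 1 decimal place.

With the added block, Σw becomes 7.6 + 7.1 + 4.3 + 6.6 + 18.4 = 44.0.
x: need Σw·x = 44.0·228 = 10032.0. Existing = 7.6·281 + 7.1·337 + 4.3·29 + 6.6·91 = 5253.6. Remainder 4778.4 / 18.4 ≈ 259.70.

x ≈ 259.7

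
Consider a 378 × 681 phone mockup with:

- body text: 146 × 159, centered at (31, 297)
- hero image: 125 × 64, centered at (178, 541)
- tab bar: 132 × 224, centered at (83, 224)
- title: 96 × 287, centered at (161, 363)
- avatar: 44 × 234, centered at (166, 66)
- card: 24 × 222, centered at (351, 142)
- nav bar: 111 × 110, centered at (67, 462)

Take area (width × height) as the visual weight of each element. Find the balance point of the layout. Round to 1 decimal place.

(115.6, 300.6)

Areas → weights: body text 146·159 = 23214, hero image 125·64 = 8000, tab bar 132·224 = 29568, title 96·287 = 27552, avatar 44·234 = 10296, card 24·222 = 5328, nav bar 111·110 = 12210; Σw = 116168.
x: moment 13430984 / weight 116168 ≈ 115.62
y: moment 34924298 / weight 116168 ≈ 300.64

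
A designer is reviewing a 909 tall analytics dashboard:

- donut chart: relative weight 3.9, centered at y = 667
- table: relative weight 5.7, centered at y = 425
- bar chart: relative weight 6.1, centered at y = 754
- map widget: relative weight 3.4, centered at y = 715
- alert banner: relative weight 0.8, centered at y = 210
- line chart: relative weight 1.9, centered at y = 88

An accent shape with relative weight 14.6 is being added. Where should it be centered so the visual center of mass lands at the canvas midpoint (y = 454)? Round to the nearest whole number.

New total weight: (3.9 + 5.7 + 6.1 + 3.4 + 0.8 + 1.9) + 14.6 = 36.4.
Along y: (12389.4 + 14.6·y) / 36.4 = 454 (existing moment 3.9·667 + 5.7·425 + 6.1·754 + 3.4·715 + 0.8·210 + 1.9·88 = 12389.4) ⇒ y = (16525.6 − 12389.4) / 14.6 ≈ 283.30.

y ≈ 283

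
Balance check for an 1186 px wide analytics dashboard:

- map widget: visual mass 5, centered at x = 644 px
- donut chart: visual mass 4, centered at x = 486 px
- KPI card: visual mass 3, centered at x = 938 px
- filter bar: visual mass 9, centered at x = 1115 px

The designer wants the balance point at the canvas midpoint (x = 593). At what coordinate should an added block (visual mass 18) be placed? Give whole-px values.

With the added block, Σw becomes 5 + 4 + 3 + 9 + 18 = 39.
Along x: (18013 + 18·x) / 39 = 593 (existing moment 5·644 + 4·486 + 3·938 + 9·1115 = 18013) ⇒ x = (23127 − 18013) / 18 ≈ 284.11.

x ≈ 284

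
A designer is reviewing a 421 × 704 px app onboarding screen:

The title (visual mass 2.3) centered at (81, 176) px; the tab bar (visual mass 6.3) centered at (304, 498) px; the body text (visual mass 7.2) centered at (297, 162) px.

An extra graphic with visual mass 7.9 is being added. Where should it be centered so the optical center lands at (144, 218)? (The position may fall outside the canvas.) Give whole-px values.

(-105, 58)

New total weight: (2.3 + 6.3 + 7.2) + 7.9 = 23.7.
Along x: (4239.9 + 7.9·x) / 23.7 = 144 (existing moment 2.3·81 + 6.3·304 + 7.2·297 = 4239.9) ⇒ x = (3412.8 − 4239.9) / 7.9 ≈ -104.70.
Along y: (4708.6 + 7.9·y) / 23.7 = 218 (existing moment 2.3·176 + 6.3·498 + 7.2·162 = 4708.6) ⇒ y = (5166.6 − 4708.6) / 7.9 ≈ 57.97.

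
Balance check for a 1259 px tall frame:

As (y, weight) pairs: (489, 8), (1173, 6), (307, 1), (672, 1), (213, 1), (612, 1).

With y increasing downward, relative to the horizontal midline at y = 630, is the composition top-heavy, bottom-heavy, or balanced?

bottom-heavy

Weights sum to 8 + 6 + 1 + 1 + 1 + 1 = 18.
y: (8·489 + 6·1173 + 1·307 + 1·672 + 1·213 + 1·612) / 18 = 12754 / 18 ≈ 708.56
708.6 lies below (larger y than) the midline 630, so the layout is bottom-heavy.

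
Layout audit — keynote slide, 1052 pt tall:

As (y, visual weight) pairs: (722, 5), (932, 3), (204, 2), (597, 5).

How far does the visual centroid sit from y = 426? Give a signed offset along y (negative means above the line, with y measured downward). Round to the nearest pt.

≈ 227 pt

Total weight = 5 + 3 + 2 + 5 = 15.
y: (5·722 + 3·932 + 2·204 + 5·597) / 15 = 9799 / 15 ≈ 653.27
Against y = 426, that's 653.27 − 426 = 227.27.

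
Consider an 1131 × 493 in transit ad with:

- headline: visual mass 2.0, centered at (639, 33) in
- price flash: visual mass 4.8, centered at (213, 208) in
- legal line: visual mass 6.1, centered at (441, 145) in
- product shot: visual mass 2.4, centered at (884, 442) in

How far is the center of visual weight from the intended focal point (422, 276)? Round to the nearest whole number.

Total weight = 2.0 + 4.8 + 6.1 + 2.4 = 15.3.
Σw·x = 2.0·639 + 4.8·213 + 6.1·441 + 2.4·884 = 7112.1, so x̄ = 7112.1/15.3 ≈ 464.84.
Σw·y = 2.0·33 + 4.8·208 + 6.1·145 + 2.4·442 = 3009.7, so ȳ = 3009.7/15.3 ≈ 196.71.
From (422, 276): dx = 42.84, dy = -79.29, so the distance is √(dx²+dy²) ≈ 90.12.

≈ 90 in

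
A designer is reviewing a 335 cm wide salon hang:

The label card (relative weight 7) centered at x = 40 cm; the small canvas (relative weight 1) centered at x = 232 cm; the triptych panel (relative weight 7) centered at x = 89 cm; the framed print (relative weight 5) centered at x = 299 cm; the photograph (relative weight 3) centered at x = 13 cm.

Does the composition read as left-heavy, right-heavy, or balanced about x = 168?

Total weight = 7 + 1 + 7 + 5 + 3 = 23.
Σw·x = 7·40 + 1·232 + 7·89 + 5·299 + 3·13 = 2669, so x̄ = 2669/23 ≈ 116.04.
116.0 vs midline 168 → left-heavy.

left-heavy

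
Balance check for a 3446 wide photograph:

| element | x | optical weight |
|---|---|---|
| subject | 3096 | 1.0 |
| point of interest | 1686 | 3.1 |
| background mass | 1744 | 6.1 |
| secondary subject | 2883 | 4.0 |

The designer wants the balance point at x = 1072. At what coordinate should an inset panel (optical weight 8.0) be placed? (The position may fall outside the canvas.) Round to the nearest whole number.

x ≈ -837

After adding the inset panel, total weight = 1.0 + 3.1 + 6.1 + 4.0 + 8.0 = 22.2.
x: target moment 22.2×1072 = 23798.4; current 1.0·3096 + 3.1·1686 + 6.1·1744 + 4.0·2883 = 30493.0; the inset panel supplies -6694.6, so x = -6694.6/8.0 ≈ -836.83.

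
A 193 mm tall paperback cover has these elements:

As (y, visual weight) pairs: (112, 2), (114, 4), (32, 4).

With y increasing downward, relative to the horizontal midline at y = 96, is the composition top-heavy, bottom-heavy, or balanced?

top-heavy

Weights sum to 2 + 4 + 4 = 10.
Σw·y = 2·112 + 4·114 + 4·32 = 808, so ȳ = 808/10 ≈ 80.80.
80.8 vs midline 96 → top-heavy.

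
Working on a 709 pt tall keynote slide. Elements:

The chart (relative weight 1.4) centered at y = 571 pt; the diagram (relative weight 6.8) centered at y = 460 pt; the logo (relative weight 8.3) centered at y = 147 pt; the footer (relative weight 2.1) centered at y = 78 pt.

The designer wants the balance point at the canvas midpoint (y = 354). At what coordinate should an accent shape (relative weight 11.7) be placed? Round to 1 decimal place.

y ≈ 462.8

With the accent shape, Σw becomes 1.4 + 6.8 + 8.3 + 2.1 + 11.7 = 30.3.
y: target moment 30.3×354 = 10726.2; current 1.4·571 + 6.8·460 + 8.3·147 + 2.1·78 = 5311.3; the accent shape supplies 5414.9, so y = 5414.9/11.7 ≈ 462.81.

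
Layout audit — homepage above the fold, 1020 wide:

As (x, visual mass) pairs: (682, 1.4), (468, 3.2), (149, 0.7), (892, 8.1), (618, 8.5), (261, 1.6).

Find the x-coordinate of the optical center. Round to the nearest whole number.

Σw = 1.4 + 3.2 + 0.7 + 8.1 + 8.5 + 1.6 = 23.5.
Σw·x = 15452.5; x̄ = 15452.5/23.5 ≈ 657.55.

x ≈ 658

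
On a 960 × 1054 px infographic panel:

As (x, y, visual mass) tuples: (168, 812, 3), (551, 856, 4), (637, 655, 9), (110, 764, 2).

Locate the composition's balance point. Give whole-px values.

Weights sum to 3 + 4 + 9 + 2 = 18.
x-moment: 3·168 + 4·551 + 9·637 + 2·110 = 8661; centroid 8661/18 ≈ 481.17.
y-moment: 3·812 + 4·856 + 9·655 + 2·764 = 13283; centroid 13283/18 ≈ 737.94.

(481, 738)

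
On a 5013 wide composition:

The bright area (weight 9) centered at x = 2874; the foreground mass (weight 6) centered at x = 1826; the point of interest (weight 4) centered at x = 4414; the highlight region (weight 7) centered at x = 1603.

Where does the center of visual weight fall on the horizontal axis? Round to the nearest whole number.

Total weight = 9 + 6 + 4 + 7 = 26.
x-moment: 9·2874 + 6·1826 + 4·4414 + 7·1603 = 65699; centroid 65699/26 ≈ 2526.88.

x ≈ 2527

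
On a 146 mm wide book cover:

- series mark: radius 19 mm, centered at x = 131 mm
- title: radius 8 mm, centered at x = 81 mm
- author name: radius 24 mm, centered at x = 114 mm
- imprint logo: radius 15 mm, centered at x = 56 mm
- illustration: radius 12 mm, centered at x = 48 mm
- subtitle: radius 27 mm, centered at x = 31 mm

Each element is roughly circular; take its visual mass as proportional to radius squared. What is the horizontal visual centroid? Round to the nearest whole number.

Weights ∝ r²: series mark 19² = 361, title 8² = 64, author name 24² = 576, imprint logo 15² = 225, illustration 12² = 144, subtitle 27² = 729; Σw = 2099.
x: moment 160250 / weight 2099 ≈ 76.35

x ≈ 76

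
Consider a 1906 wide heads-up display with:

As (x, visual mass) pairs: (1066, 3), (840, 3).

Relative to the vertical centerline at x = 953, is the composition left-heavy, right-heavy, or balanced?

Weights sum to 3 + 3 = 6.
x-moment: 3·1066 + 3·840 = 5718; centroid 5718/6 ≈ 953.00.
The centroid 953.00 matches the midline at 953, so the layout is balanced.

balanced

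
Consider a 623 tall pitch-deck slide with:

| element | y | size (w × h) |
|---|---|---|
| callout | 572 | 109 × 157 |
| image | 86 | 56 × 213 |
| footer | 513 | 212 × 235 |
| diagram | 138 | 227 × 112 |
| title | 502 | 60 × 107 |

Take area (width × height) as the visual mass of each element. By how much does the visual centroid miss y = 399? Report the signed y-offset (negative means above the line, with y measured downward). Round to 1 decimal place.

≈ -9.6

Areas: callout 109·157 = 17113, image 56·213 = 11928, footer 212·235 = 49820, diagram 227·112 = 25424, title 60·107 = 6420. Total weight = 110705.
y: (17113·572 + 11928·86 + 49820·513 + 25424·138 + 6420·502) / 110705 = 43103456 / 110705 ≈ 389.35
Offset from y = 399: 389.35 − 399 ≈ -9.65.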